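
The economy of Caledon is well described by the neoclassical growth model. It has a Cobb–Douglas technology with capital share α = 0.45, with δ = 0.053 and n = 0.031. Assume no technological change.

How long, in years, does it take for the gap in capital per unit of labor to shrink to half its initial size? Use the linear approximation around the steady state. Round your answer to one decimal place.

Near the steady state the convergence rate is λ = (1 − α)(n + δ).
λ = (1 − 0.45) × 0.084 = 0.55 × 0.084 = 0.0462
Half-life = ln 2 / λ = 0.6931 / 0.0462 ≈ 15.00 years

half-life ≈ 15.0 years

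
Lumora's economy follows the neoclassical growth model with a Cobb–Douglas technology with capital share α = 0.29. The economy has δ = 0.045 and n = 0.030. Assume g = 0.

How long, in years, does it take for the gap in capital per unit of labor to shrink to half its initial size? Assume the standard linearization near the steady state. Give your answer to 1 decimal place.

Near the steady state the convergence rate is λ = (1 − α)(n + δ).
λ = (1 − 0.29) × 0.075 = 0.71 × 0.075 = 0.05325
Half-life = ln 2 / λ = 0.6931 / 0.05325 ≈ 13.02 years

half-life ≈ 13.0 years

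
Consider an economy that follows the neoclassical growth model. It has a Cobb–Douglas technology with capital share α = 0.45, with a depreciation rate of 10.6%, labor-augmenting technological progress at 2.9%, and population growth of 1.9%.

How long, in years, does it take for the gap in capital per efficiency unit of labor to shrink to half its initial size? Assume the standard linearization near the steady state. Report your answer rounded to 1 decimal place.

Near the steady state the convergence rate is λ = (1 − α)(n + g + δ).
λ = (1 − 0.45) × 0.154 = 0.55 × 0.154 = 0.0847
Half-life = ln 2 / λ = 0.6931 / 0.0847 ≈ 8.18 years

t_½ ≈ 8.2 years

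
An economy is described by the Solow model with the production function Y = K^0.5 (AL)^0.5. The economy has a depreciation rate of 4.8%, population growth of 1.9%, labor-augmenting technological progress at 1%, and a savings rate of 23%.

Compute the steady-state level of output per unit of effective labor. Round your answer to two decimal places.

y* = 2.99

At the steady state, Δk = 0, so s·k^α = (n + g + δ)·k.
Rearranging, k^(1−α) = s / (n + g + δ).
k^0.5 = 0.23 / (0.019 + 0.010 + 0.048) = 0.23 / 0.077 = 2.9870
k* = 2.9870^(1/0.5) ≈ 8.9222
y* = (k*)^α = 8.9222^0.5 ≈ 2.9870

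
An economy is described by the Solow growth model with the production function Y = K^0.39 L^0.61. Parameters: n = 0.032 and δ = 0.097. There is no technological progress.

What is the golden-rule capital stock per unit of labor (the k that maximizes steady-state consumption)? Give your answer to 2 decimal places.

The golden rule sets f'(k) = n + δ, i.e. α·k^(α−1) = n + δ.
So k^(1−α) = α / (n + δ) = 0.39 / 0.129 = 3.0233.
k_gold = 3.0233^(1/0.61) ≈ 6.1330

k_gold ≈ 6.13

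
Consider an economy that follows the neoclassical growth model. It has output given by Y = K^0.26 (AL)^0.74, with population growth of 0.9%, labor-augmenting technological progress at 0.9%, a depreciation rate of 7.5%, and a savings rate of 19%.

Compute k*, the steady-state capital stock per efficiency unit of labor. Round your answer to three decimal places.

k* = 2.626

At the steady state, Δk = 0, so s·k^α = (n + g + δ)·k.
Dividing both sides by k: k^(1−α) = s / (n + g + δ).
k^0.74 = 0.19 / (0.009 + 0.009 + 0.075) = 0.19 / 0.093 = 2.0430
k* = 2.0430^(1/0.74) ≈ 2.6259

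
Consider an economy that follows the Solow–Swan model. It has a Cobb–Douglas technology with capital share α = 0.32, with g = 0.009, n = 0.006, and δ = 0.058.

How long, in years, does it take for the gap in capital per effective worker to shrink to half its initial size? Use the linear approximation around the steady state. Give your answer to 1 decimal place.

Near the steady state the convergence rate is λ = (1 − α)(n + g + δ).
λ = (1 − 0.32) × 0.073 = 0.68 × 0.073 = 0.04964
Half-life = ln 2 / λ = 0.6931 / 0.04964 ≈ 13.96 years

half-life ≈ 14.0 years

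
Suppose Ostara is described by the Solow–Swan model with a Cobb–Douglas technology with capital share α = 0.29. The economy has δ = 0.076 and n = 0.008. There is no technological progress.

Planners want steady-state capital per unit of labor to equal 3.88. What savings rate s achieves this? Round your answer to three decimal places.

s ≈ 0.220

At the steady state, Δk = 0, so s·k^α = (n + δ)·k.
So s / (n + δ) = (k*)^(1−α) = 3.88^0.71 = 2.6186.
Therefore s = 2.6186 × (n + δ) = 2.6186 × 0.084 = 0.2200.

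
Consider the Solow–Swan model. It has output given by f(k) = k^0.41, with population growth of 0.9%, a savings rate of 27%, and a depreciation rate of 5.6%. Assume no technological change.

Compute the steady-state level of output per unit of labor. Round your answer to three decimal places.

Steady state requires s·f(k) = (n + δ)·k, i.e. s·k^α = (n + δ)·k.
Rearranging, k^(1−α) = s / (n + δ).
k^0.59 = 0.27 / (0.009 + 0.056) = 0.27 / 0.065 = 4.1538
k* = 4.1538^(1/0.59) ≈ 11.1741
y* = (k*)^α = 11.1741^0.41 ≈ 2.6901

y* ≈ 2.690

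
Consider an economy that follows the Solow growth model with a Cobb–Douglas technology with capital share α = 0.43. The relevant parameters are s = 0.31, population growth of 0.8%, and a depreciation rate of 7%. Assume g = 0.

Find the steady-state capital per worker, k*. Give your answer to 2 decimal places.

k* ≈ 11.26

At the steady state, Δk = 0, so s·k^α = (n + δ)·k.
Dividing both sides by k: k^(1−α) = s / (n + δ).
k^0.57 = 0.31 / (0.008 + 0.070) = 0.31 / 0.078 = 3.9744
k* = 3.9744^(1/0.57) ≈ 11.2552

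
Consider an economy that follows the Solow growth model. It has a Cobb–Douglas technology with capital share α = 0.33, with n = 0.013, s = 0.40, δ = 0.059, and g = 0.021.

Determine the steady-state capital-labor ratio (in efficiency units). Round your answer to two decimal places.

In steady state, investment equals break-even investment: s·k^α = (n + g + δ)·k.
Rearranging, k^(1−α) = s / (n + g + δ).
k^0.67 = 0.40 / (0.013 + 0.021 + 0.059) = 0.40 / 0.093 = 4.3011
k* = 4.3011^(1/0.67) ≈ 8.8235

k* = 8.82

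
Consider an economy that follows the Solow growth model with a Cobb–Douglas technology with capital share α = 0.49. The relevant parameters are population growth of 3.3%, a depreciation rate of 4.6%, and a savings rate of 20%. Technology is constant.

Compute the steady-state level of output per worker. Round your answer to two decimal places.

At the steady state, Δk = 0, so s·k^α = (n + δ)·k.
Dividing both sides by k: k^(1−α) = s / (n + δ).
k^0.51 = 0.20 / (0.033 + 0.046) = 0.20 / 0.079 = 2.5316
k* = 2.5316^(1/0.51) ≈ 6.1797
y* = (k*)^α = 6.1797^0.49 ≈ 2.4410

y* = 2.44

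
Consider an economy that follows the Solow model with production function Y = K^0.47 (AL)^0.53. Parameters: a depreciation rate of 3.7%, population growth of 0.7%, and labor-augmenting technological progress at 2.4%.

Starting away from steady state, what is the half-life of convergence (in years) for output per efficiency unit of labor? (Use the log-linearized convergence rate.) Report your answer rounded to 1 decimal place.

t_½ ≈ 19.2 years

Near the steady state the convergence rate is λ = (1 − α)(n + g + δ).
λ = (1 − 0.47) × 0.068 = 0.53 × 0.068 = 0.03604
Half-life = ln 2 / λ = 0.6931 / 0.03604 ≈ 19.23 years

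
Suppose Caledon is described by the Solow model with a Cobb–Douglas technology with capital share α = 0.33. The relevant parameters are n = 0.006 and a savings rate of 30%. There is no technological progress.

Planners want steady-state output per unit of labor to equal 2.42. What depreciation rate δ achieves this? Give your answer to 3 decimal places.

δ ≈ 0.044

Steady state requires s·f(k) = (n + δ)·k, i.e. s·k^α = (n + δ)·k.
Since y* = [s/(n + δ)]^(α/(1−α)), we have s/(n + δ) = (y*)^((1−α)/α) = 2.42^2.0303 = 6.0153.
Therefore n + δ = s / 6.0153 = 0.30 / 6.0153 = 0.0499, so δ = 0.0499 − 0.006 = 0.0439.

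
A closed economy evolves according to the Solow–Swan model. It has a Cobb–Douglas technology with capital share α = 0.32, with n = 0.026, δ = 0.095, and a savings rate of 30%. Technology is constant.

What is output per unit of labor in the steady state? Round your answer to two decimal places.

At the steady state, Δk = 0, so s·k^α = (n + δ)·k.
Rearranging, k^(1−α) = s / (n + δ).
k^0.68 = 0.30 / (0.026 + 0.095) = 0.30 / 0.121 = 2.4793
k* = 2.4793^(1/0.68) ≈ 3.8010
y* = (k*)^α = 3.8010^0.32 ≈ 1.5331

y* = 1.53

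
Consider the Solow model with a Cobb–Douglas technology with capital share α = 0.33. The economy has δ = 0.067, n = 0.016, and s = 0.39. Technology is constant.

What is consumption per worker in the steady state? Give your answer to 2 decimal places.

c* = 1.31

Steady state requires s·f(k) = (n + δ)·k, i.e. s·k^α = (n + δ)·k.
Dividing both sides by k: k^(1−α) = s / (n + δ).
k^0.67 = 0.39 / (0.016 + 0.067) = 0.39 / 0.083 = 4.6988
k* = 4.6988^(1/0.67) ≈ 10.0685
y* = (k*)^α = 10.0685^0.33 ≈ 2.1428
c* = (1 − s)·y* = (1 − 0.39) × 2.1428 ≈ 1.3071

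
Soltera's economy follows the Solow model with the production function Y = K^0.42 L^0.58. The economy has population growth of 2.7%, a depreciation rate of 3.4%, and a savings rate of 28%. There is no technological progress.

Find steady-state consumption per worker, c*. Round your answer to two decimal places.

At the steady state, Δk = 0, so s·k^α = (n + δ)·k.
Rearranging, k^(1−α) = s / (n + δ).
k^0.58 = 0.28 / (0.027 + 0.034) = 0.28 / 0.061 = 4.5902
k* = 4.5902^(1/0.58) ≈ 13.8385
y* = (k*)^α = 13.8385^0.42 ≈ 3.0148
c* = (1 − s)·y* = (1 − 0.28) × 3.0148 ≈ 2.1707

c* = 2.17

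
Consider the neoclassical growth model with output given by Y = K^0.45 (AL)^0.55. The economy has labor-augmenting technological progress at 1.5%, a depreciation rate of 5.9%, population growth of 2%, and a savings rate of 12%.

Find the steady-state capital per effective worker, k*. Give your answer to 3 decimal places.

k* ≈ 1.559

In steady state, investment equals break-even investment: s·k^α = (n + g + δ)·k.
Dividing both sides by k: k^(1−α) = s / (n + g + δ).
k^0.55 = 0.12 / (0.020 + 0.015 + 0.059) = 0.12 / 0.094 = 1.2766
k* = 1.2766^(1/0.55) ≈ 1.5589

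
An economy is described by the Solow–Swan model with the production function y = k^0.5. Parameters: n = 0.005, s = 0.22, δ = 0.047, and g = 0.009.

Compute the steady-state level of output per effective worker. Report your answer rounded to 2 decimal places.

y* = 3.61

Steady state requires s·f(k) = (n + g + δ)·k, i.e. s·k^α = (n + g + δ)·k.
Rearranging, k^(1−α) = s / (n + g + δ).
k^0.5 = 0.22 / (0.005 + 0.009 + 0.047) = 0.22 / 0.061 = 3.6066
k* = 3.6066^(1/0.5) ≈ 13.0076
y* = (k*)^α = 13.0076^0.5 ≈ 3.6066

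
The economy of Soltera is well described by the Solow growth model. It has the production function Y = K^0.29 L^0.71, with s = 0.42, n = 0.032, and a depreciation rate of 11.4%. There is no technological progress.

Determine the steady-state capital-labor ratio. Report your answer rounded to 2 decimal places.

At the steady state, Δk = 0, so s·k^α = (n + δ)·k.
Dividing both sides by k: k^(1−α) = s / (n + δ).
k^0.71 = 0.42 / (0.032 + 0.114) = 0.42 / 0.146 = 2.8767
k* = 2.8767^(1/0.71) ≈ 4.4293

k* ≈ 4.43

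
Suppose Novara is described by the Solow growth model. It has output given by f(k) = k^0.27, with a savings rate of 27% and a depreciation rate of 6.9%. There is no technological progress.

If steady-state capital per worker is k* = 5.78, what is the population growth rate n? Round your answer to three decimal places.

n ≈ 0.006

At the steady state, Δk = 0, so s·k^α = (n + δ)·k.
So s / (n + δ) = (k*)^(1−α) = 5.78^0.73 = 3.5992.
Therefore n + δ = s / 3.5992 = 0.27 / 3.5992 = 0.0750, so n = 0.0750 − 0.069 = 0.0060.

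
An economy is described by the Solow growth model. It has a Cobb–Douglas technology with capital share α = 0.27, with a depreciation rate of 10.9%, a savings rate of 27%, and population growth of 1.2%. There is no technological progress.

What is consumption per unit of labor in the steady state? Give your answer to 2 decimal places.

At the steady state, Δk = 0, so s·k^α = (n + δ)·k.
Rearranging, k^(1−α) = s / (n + δ).
k^0.73 = 0.27 / (0.012 + 0.109) = 0.27 / 0.121 = 2.2314
k* = 2.2314^(1/0.73) ≈ 3.0026
y* = (k*)^α = 3.0026^0.27 ≈ 1.3456
c* = (1 − s)·y* = (1 − 0.27) × 1.3456 ≈ 0.9823

c* ≈ 0.98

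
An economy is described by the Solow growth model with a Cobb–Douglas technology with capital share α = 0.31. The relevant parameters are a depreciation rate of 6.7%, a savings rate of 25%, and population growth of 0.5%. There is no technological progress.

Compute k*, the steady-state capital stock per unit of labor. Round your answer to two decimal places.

Steady state requires s·f(k) = (n + δ)·k, i.e. s·k^α = (n + δ)·k.
Rearranging, k^(1−α) = s / (n + δ).
k^0.69 = 0.25 / (0.005 + 0.067) = 0.25 / 0.072 = 3.4722
k* = 3.4722^(1/0.69) ≈ 6.0741

k* ≈ 6.07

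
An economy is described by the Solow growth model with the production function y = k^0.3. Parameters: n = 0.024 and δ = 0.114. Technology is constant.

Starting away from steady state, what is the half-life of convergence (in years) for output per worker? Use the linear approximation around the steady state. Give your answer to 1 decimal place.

t_½ ≈ 7.2 years

Near the steady state the convergence rate is λ = (1 − α)(n + δ).
λ = (1 − 0.3) × 0.138 = 0.7 × 0.138 = 0.0966
Half-life = ln 2 / λ = 0.6931 / 0.0966 ≈ 7.17 years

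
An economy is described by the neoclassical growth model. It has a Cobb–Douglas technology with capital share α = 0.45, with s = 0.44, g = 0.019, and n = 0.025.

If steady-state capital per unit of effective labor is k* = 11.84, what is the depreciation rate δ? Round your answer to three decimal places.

At the steady state, Δk = 0, so s·k^α = (n + g + δ)·k.
So s / (n + g + δ) = (k*)^(1−α) = 11.84^0.55 = 3.8935.
Therefore n + g + δ = s / 3.8935 = 0.44 / 3.8935 = 0.1130, so δ = 0.1130 − 0.044 = 0.0690.

δ ≈ 0.069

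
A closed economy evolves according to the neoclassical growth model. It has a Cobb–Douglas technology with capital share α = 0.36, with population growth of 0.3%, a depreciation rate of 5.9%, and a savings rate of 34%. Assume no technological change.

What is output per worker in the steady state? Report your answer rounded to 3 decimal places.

y* = 2.605

At the steady state, Δk = 0, so s·k^α = (n + δ)·k.
Rearranging, k^(1−α) = s / (n + δ).
k^0.64 = 0.34 / (0.003 + 0.059) = 0.34 / 0.062 = 5.4839
k* = 5.4839^(1/0.64) ≈ 14.2833
y* = (k*)^α = 14.2833^0.36 ≈ 2.6046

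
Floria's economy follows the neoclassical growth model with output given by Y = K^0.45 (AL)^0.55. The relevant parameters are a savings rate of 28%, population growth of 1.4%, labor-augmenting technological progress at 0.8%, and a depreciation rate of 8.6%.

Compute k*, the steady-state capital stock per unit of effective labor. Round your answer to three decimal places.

At the steady state, Δk = 0, so s·k^α = (n + g + δ)·k.
Dividing both sides by k: k^(1−α) = s / (n + g + δ).
k^0.55 = 0.28 / (0.014 + 0.008 + 0.086) = 0.28 / 0.108 = 2.5926
k* = 2.5926^(1/0.55) ≈ 5.6526

k* = 5.653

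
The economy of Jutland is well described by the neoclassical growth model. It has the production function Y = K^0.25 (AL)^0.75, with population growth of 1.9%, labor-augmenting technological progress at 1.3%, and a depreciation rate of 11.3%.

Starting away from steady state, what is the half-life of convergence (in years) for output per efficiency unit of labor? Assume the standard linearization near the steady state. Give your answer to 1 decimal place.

half-life ≈ 6.4 years

Near the steady state the convergence rate is λ = (1 − α)(n + g + δ).
λ = (1 − 0.25) × 0.145 = 0.75 × 0.145 = 0.10875
Half-life = ln 2 / λ = 0.6931 / 0.10875 ≈ 6.37 years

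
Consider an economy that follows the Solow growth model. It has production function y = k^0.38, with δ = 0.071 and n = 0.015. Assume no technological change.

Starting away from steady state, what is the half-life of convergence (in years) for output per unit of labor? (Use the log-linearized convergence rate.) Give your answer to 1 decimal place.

t_½ ≈ 13.0 years

Near the steady state the convergence rate is λ = (1 − α)(n + δ).
λ = (1 − 0.38) × 0.086 = 0.62 × 0.086 = 0.05332
Half-life = ln 2 / λ = 0.6931 / 0.05332 ≈ 13.00 years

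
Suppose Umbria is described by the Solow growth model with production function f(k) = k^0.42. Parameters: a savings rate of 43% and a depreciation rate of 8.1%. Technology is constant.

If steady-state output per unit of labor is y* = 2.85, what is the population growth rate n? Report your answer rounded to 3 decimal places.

n ≈ 0.020

At the steady state, Δk = 0, so s·k^α = (n + δ)·k.
Since y* = [s/(n + δ)]^(α/(1−α)), we have s/(n + δ) = (y*)^((1−α)/α) = 2.85^1.381 = 4.2476.
Therefore n + δ = s / 4.2476 = 0.43 / 4.2476 = 0.1012, so n = 0.1012 − 0.081 = 0.0202.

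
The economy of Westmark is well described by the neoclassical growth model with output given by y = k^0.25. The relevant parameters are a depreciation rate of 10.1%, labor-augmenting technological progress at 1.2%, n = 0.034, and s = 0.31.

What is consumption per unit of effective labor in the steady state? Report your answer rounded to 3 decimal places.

c* ≈ 0.885

Steady state requires s·f(k) = (n + g + δ)·k, i.e. s·k^α = (n + g + δ)·k.
Dividing both sides by k: k^(1−α) = s / (n + g + δ).
k^0.75 = 0.31 / (0.034 + 0.012 + 0.101) = 0.31 / 0.147 = 2.1088
k* = 2.1088^(1/0.75) ≈ 2.7043
y* = (k*)^α = 2.7043^0.25 ≈ 1.2824
c* = (1 − s)·y* = (1 − 0.31) × 1.2824 ≈ 0.8849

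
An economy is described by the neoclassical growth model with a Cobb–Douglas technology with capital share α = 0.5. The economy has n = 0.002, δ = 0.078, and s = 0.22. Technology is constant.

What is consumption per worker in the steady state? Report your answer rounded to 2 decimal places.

At the steady state, Δk = 0, so s·k^α = (n + δ)·k.
Dividing both sides by k: k^(1−α) = s / (n + δ).
k^0.5 = 0.22 / (0.002 + 0.078) = 0.22 / 0.080 = 2.7500
k* = 2.7500^(1/0.5) ≈ 7.5625
y* = (k*)^α = 7.5625^0.5 ≈ 2.7500
c* = (1 − s)·y* = (1 − 0.22) × 2.7500 ≈ 2.1450

c* ≈ 2.15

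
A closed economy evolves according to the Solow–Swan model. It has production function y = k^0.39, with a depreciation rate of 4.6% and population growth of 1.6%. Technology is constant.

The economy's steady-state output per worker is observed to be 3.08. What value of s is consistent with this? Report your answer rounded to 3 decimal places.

At the steady state, Δk = 0, so s·k^α = (n + δ)·k.
Since y* = [s/(n + δ)]^(α/(1−α)), we have s/(n + δ) = (y*)^((1−α)/α) = 3.08^1.5641 = 5.8095.
Therefore s = 5.8095 × (n + δ) = 5.8095 × 0.062 = 0.3602.

s ≈ 0.360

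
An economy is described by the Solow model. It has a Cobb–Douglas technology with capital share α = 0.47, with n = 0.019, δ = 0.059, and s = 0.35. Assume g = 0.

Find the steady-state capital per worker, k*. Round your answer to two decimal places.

Steady state requires s·f(k) = (n + δ)·k, i.e. s·k^α = (n + δ)·k.
Rearranging, k^(1−α) = s / (n + δ).
k^0.53 = 0.35 / (0.019 + 0.059) = 0.35 / 0.078 = 4.4872
k* = 4.4872^(1/0.53) ≈ 16.9880

k* = 16.99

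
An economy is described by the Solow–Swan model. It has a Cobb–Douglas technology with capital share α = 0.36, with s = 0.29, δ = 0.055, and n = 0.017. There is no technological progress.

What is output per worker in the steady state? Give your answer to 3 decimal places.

y* = 2.190

In steady state, investment equals break-even investment: s·k^α = (n + δ)·k.
Rearranging, k^(1−α) = s / (n + δ).
k^0.64 = 0.29 / (0.017 + 0.055) = 0.29 / 0.072 = 4.0278
k* = 4.0278^(1/0.64) ≈ 8.8190
y* = (k*)^α = 8.8190^0.36 ≈ 2.1895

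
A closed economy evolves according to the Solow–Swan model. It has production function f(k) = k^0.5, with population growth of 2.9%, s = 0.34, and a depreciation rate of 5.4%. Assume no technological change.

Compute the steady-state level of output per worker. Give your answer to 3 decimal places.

y* = 4.096

At the steady state, Δk = 0, so s·k^α = (n + δ)·k.
Rearranging, k^(1−α) = s / (n + δ).
k^0.5 = 0.34 / (0.029 + 0.054) = 0.34 / 0.083 = 4.0964
k* = 4.0964^(1/0.5) ≈ 16.7805
y* = (k*)^α = 16.7805^0.5 ≈ 4.0964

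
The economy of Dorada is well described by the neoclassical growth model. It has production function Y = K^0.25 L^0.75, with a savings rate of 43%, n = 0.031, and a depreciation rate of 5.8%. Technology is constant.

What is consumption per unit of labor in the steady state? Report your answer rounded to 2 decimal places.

In steady state, investment equals break-even investment: s·k^α = (n + δ)·k.
Rearranging, k^(1−α) = s / (n + δ).
k^0.75 = 0.43 / (0.031 + 0.058) = 0.43 / 0.089 = 4.8315
k* = 4.8315^(1/0.75) ≈ 8.1679
y* = (k*)^α = 8.1679^0.25 ≈ 1.6905
c* = (1 − s)·y* = (1 − 0.43) × 1.6905 ≈ 0.9636

c* = 0.96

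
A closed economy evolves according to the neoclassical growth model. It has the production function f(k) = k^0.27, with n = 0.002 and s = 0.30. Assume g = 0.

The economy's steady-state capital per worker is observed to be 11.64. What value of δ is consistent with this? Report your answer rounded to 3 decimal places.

In steady state, investment equals break-even investment: s·k^α = (n + δ)·k.
So s / (n + δ) = (k*)^(1−α) = 11.64^0.73 = 5.9999.
Therefore n + δ = s / 5.9999 = 0.30 / 5.9999 = 0.0500, so δ = 0.0500 − 0.002 = 0.0480.

δ ≈ 0.048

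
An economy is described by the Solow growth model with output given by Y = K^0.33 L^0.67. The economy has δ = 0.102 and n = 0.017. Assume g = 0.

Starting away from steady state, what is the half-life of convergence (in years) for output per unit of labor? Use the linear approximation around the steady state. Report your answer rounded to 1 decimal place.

Near the steady state the convergence rate is λ = (1 − α)(n + δ).
λ = (1 − 0.33) × 0.119 = 0.67 × 0.119 = 0.07973
Half-life = ln 2 / λ = 0.6931 / 0.07973 ≈ 8.69 years

half-life ≈ 8.7 years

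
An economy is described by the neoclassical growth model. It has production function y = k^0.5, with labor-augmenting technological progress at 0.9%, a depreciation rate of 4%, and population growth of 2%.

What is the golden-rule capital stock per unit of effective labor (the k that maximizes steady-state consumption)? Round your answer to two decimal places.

k_gold ≈ 52.51

The golden rule sets f'(k) = n + g + δ, i.e. α·k^(α−1) = n + g + δ.
So k^(1−α) = α / (n + g + δ) = 0.5 / 0.069 = 7.2464.
k_gold = 7.2464^(1/0.5) ≈ 52.5103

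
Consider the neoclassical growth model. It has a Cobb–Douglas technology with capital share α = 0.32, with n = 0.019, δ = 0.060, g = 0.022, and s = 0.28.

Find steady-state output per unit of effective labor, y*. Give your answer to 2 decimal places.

In steady state, investment equals break-even investment: s·k^α = (n + g + δ)·k.
Dividing both sides by k: k^(1−α) = s / (n + g + δ).
k^0.68 = 0.28 / (0.019 + 0.022 + 0.060) = 0.28 / 0.101 = 2.7723
k* = 2.7723^(1/0.68) ≈ 4.4796
y* = (k*)^α = 4.4796^0.32 ≈ 1.6158

y* ≈ 1.62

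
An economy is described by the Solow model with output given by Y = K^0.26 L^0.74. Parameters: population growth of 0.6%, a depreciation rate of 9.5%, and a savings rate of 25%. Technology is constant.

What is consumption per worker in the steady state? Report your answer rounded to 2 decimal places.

c* = 1.03

In steady state, investment equals break-even investment: s·k^α = (n + δ)·k.
Dividing both sides by k: k^(1−α) = s / (n + δ).
k^0.74 = 0.25 / (0.006 + 0.095) = 0.25 / 0.101 = 2.4752
k* = 2.4752^(1/0.74) ≈ 3.4033
y* = (k*)^α = 3.4033^0.26 ≈ 1.3750
c* = (1 − s)·y* = (1 − 0.25) × 1.3750 ≈ 1.0313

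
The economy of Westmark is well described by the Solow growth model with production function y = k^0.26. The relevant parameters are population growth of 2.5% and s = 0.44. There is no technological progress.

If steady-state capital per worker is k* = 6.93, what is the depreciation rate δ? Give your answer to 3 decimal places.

At the steady state, Δk = 0, so s·k^α = (n + δ)·k.
So s / (n + δ) = (k*)^(1−α) = 6.93^0.74 = 4.1893.
Therefore n + δ = s / 4.1893 = 0.44 / 4.1893 = 0.1050, so δ = 0.1050 − 0.025 = 0.0800.

δ ≈ 0.080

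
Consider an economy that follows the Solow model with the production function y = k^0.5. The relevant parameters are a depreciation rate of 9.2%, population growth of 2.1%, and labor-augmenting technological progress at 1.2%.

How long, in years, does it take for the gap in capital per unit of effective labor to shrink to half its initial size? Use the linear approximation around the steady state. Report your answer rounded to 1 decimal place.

Near the steady state the convergence rate is λ = (1 − α)(n + g + δ).
λ = (1 − 0.5) × 0.125 = 0.5 × 0.125 = 0.0625
Half-life = ln 2 / λ = 0.6931 / 0.0625 ≈ 11.09 years

half-life ≈ 11.1 years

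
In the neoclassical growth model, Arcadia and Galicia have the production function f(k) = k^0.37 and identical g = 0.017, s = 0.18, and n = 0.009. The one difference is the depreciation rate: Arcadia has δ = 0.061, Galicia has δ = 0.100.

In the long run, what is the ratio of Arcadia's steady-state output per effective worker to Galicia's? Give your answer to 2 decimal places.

ratio ≈ 1.24

Steady-state y* = [s/(n + g + δ)]^(α/(1−α)), so the ratio is [ (s_A/(n + g + δ)_A) / (s_G/(n + g + δ)_G) ]^0.5873.
s_A/(n + g + δ)_A = 0.18/0.087 = 2.0690; s_G/(n + g + δ)_G = 0.18/0.126 = 1.4286.
Ratio = (2.0690/1.4286)^0.5873 = 1.4483^0.5873 ≈ 1.2430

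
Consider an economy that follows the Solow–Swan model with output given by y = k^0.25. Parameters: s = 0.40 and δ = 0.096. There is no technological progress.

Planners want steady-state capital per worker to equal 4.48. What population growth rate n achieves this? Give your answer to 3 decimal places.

n ≈ 0.034

At the steady state, Δk = 0, so s·k^α = (n + δ)·k.
So s / (n + δ) = (k*)^(1−α) = 4.48^0.75 = 3.0793.
Therefore n + δ = s / 3.0793 = 0.40 / 3.0793 = 0.1299, so n = 0.1299 − 0.096 = 0.0339.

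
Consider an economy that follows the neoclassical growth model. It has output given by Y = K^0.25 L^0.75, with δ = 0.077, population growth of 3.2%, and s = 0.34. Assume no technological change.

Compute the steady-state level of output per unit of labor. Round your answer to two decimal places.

At the steady state, Δk = 0, so s·k^α = (n + δ)·k.
Rearranging, k^(1−α) = s / (n + δ).
k^0.75 = 0.34 / (0.032 + 0.077) = 0.34 / 0.109 = 3.1193
k* = 3.1193^(1/0.75) ≈ 4.5577
y* = (k*)^α = 4.5577^0.25 ≈ 1.4611

y* = 1.46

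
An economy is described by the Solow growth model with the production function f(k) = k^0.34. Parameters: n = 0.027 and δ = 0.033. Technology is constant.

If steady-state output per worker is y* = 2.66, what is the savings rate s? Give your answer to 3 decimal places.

In steady state, investment equals break-even investment: s·k^α = (n + δ)·k.
Since y* = [s/(n + δ)]^(α/(1−α)), we have s/(n + δ) = (y*)^((1−α)/α) = 2.66^1.9412 = 6.6801.
Therefore s = 6.6801 × (n + δ) = 6.6801 × 0.060 = 0.4008.

s ≈ 0.401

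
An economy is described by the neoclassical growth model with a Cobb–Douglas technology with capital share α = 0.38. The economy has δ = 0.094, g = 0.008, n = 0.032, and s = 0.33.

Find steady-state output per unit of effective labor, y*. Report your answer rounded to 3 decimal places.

In steady state, investment equals break-even investment: s·k^α = (n + g + δ)·k.
Dividing both sides by k: k^(1−α) = s / (n + g + δ).
k^0.62 = 0.33 / (0.032 + 0.008 + 0.094) = 0.33 / 0.134 = 2.4627
k* = 2.4627^(1/0.62) ≈ 4.2787
y* = (k*)^α = 4.2787^0.38 ≈ 1.7374

y* ≈ 1.737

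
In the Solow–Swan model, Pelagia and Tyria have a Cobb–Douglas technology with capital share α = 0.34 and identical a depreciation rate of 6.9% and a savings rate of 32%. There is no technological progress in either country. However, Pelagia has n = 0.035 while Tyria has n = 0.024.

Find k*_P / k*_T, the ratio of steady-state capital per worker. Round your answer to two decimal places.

Steady-state k* = [s/(n + δ)]^(1/(1−α)), so the ratio is [ (s_P/(n + δ)_P) / (s_T/(n + δ)_T) ]^1.5152.
s_P/(n + δ)_P = 0.32/0.104 = 3.0769; s_T/(n + δ)_T = 0.32/0.093 = 3.4409.
Ratio = (3.0769/3.4409)^1.5152 = 0.8942^1.5152 ≈ 0.8441

k*_P / k*_T ≈ 0.84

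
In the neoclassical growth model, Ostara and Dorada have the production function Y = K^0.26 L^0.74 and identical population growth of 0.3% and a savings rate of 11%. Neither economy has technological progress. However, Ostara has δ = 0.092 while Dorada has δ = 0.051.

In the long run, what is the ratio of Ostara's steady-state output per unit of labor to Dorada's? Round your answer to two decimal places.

Steady-state y* = [s/(n + δ)]^(α/(1−α)), so the ratio is [ (s_O/(n + δ)_O) / (s_D/(n + δ)_D) ]^0.3514.
s_O/(n + δ)_O = 0.11/0.095 = 1.1579; s_D/(n + δ)_D = 0.11/0.054 = 2.0370.
Ratio = (1.1579/2.0370)^0.3514 = 0.5684^0.3514 ≈ 0.8199

y*_O / y*_D ≈ 0.82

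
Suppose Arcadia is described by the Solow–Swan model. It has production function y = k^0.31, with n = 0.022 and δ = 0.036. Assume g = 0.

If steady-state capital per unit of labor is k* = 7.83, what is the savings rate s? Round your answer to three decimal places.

At the steady state, Δk = 0, so s·k^α = (n + δ)·k.
So s / (n + δ) = (k*)^(1−α) = 7.83^0.69 = 4.1371.
Therefore s = 4.1371 × (n + δ) = 4.1371 × 0.058 = 0.2400.

s ≈ 0.240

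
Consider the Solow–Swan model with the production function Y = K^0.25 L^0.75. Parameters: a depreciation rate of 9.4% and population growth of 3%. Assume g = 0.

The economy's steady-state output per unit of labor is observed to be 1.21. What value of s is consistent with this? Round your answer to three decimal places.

s ≈ 0.220

In steady state, investment equals break-even investment: s·k^α = (n + δ)·k.
Since y* = [s/(n + δ)]^(α/(1−α)), we have s/(n + δ) = (y*)^((1−α)/α) = 1.21^3 = 1.7716.
Therefore s = 1.7716 × (n + δ) = 1.7716 × 0.124 = 0.2197.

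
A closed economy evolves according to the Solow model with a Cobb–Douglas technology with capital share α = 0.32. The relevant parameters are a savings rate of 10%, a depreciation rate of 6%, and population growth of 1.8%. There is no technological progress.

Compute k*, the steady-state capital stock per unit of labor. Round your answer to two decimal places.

k* = 1.44

At the steady state, Δk = 0, so s·k^α = (n + δ)·k.
Dividing both sides by k: k^(1−α) = s / (n + δ).
k^0.68 = 0.10 / (0.018 + 0.060) = 0.10 / 0.078 = 1.2821
k* = 1.2821^(1/0.68) ≈ 1.4411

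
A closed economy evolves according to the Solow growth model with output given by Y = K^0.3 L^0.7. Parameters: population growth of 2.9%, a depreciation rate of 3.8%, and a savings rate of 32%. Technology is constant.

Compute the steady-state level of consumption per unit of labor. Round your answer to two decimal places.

c* = 1.33

At the steady state, Δk = 0, so s·k^α = (n + δ)·k.
Dividing both sides by k: k^(1−α) = s / (n + δ).
k^0.7 = 0.32 / (0.029 + 0.038) = 0.32 / 0.067 = 4.7761
k* = 4.7761^(1/0.7) ≈ 9.3348
y* = (k*)^α = 9.3348^0.3 ≈ 1.9545
c* = (1 − s)·y* = (1 − 0.32) × 1.9545 ≈ 1.3291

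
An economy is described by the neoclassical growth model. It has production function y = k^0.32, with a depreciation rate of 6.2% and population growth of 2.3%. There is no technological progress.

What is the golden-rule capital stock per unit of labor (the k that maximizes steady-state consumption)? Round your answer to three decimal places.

The golden rule sets f'(k) = n + δ, i.e. α·k^(α−1) = n + δ.
So k^(1−α) = α / (n + δ) = 0.32 / 0.085 = 3.7647.
k_gold = 3.7647^(1/0.68) ≈ 7.0253

k_gold ≈ 7.025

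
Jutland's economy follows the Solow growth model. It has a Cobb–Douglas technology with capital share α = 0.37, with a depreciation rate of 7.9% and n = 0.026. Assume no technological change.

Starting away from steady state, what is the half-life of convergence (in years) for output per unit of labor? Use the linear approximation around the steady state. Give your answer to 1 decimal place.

Near the steady state the convergence rate is λ = (1 − α)(n + δ).
λ = (1 − 0.37) × 0.105 = 0.63 × 0.105 = 0.06615
Half-life = ln 2 / λ = 0.6931 / 0.06615 ≈ 10.48 years

t_½ ≈ 10.5 years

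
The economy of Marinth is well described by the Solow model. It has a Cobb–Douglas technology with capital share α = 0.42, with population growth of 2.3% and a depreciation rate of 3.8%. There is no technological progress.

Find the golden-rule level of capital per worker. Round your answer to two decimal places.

The golden rule sets f'(k) = n + δ, i.e. α·k^(α−1) = n + δ.
So k^(1−α) = α / (n + δ) = 0.42 / 0.061 = 6.8852.
k_gold = 6.8852^(1/0.58) ≈ 27.8409

k_gold ≈ 27.84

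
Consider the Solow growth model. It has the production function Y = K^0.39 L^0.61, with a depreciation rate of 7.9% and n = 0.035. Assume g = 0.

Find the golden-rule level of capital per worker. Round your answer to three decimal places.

The golden rule sets f'(k) = n + δ, i.e. α·k^(α−1) = n + δ.
So k^(1−α) = α / (n + δ) = 0.39 / 0.114 = 3.4211.
k_gold = 3.4211^(1/0.61) ≈ 7.5107

k_gold ≈ 7.511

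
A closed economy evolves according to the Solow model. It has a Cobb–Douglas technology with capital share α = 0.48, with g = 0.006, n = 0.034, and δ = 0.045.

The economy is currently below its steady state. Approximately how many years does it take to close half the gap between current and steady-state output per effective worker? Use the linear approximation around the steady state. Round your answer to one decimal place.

half-life ≈ 15.7 years

Near the steady state the convergence rate is λ = (1 − α)(n + g + δ).
λ = (1 − 0.48) × 0.085 = 0.52 × 0.085 = 0.0442
Half-life = ln 2 / λ = 0.6931 / 0.0442 ≈ 15.68 years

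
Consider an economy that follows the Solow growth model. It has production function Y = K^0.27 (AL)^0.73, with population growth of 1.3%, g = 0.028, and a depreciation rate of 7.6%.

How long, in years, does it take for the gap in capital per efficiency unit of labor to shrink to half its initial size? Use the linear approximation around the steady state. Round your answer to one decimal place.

Near the steady state the convergence rate is λ = (1 − α)(n + g + δ).
λ = (1 − 0.27) × 0.117 = 0.73 × 0.117 = 0.08541
Half-life = ln 2 / λ = 0.6931 / 0.08541 ≈ 8.11 years

t_½ ≈ 8.1 years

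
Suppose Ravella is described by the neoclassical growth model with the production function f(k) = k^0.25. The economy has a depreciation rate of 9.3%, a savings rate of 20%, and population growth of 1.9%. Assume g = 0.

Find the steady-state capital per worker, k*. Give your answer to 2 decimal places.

Steady state requires s·f(k) = (n + δ)·k, i.e. s·k^α = (n + δ)·k.
Dividing both sides by k: k^(1−α) = s / (n + δ).
k^0.75 = 0.20 / (0.019 + 0.093) = 0.20 / 0.112 = 1.7857
k* = 1.7857^(1/0.75) ≈ 2.1664

k* ≈ 2.17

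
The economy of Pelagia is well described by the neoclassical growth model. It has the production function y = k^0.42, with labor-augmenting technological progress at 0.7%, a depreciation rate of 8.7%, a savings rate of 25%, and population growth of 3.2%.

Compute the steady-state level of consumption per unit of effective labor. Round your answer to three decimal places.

In steady state, investment equals break-even investment: s·k^α = (n + g + δ)·k.
Dividing both sides by k: k^(1−α) = s / (n + g + δ).
k^0.58 = 0.25 / (0.032 + 0.007 + 0.087) = 0.25 / 0.126 = 1.9841
k* = 1.9841^(1/0.58) ≈ 3.2587
y* = (k*)^α = 3.2587^0.42 ≈ 1.6424
c* = (1 − s)·y* = (1 − 0.25) × 1.6424 ≈ 1.2318

c* = 1.232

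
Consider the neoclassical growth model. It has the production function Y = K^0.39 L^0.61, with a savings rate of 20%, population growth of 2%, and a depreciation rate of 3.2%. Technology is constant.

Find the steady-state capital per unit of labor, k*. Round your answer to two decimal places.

k* ≈ 9.10

In steady state, investment equals break-even investment: s·k^α = (n + δ)·k.
Dividing both sides by k: k^(1−α) = s / (n + δ).
k^0.61 = 0.20 / (0.020 + 0.032) = 0.20 / 0.052 = 3.8462
k* = 3.8462^(1/0.61) ≈ 9.1006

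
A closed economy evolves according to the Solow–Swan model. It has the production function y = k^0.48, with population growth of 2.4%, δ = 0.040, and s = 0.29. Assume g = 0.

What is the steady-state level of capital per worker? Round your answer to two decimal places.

Steady state requires s·f(k) = (n + δ)·k, i.e. s·k^α = (n + δ)·k.
Dividing both sides by k: k^(1−α) = s / (n + δ).
k^0.52 = 0.29 / (0.024 + 0.040) = 0.29 / 0.064 = 4.5313
k* = 4.5313^(1/0.52) ≈ 18.2796

k* = 18.28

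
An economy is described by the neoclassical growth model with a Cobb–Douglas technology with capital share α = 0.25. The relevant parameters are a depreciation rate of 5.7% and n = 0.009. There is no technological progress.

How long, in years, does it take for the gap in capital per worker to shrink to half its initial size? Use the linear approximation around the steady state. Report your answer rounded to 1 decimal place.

t_½ ≈ 14.0 years

Near the steady state the convergence rate is λ = (1 − α)(n + δ).
λ = (1 − 0.25) × 0.066 = 0.75 × 0.066 = 0.0495
Half-life = ln 2 / λ = 0.6931 / 0.0495 ≈ 14.00 years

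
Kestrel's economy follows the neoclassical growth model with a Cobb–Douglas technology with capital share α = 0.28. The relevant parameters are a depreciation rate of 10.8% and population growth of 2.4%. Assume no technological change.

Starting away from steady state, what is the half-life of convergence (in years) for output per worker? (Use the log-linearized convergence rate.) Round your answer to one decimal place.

Near the steady state the convergence rate is λ = (1 − α)(n + δ).
λ = (1 − 0.28) × 0.132 = 0.72 × 0.132 = 0.09504
Half-life = ln 2 / λ = 0.6931 / 0.09504 ≈ 7.29 years

about 7.3 years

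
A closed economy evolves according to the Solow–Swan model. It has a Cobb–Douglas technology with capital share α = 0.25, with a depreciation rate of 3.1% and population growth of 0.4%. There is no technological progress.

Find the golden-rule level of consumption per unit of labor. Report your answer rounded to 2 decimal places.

At the golden rule, f'(k) = n + δ, so α·k^(α−1) = n + δ and k_gold = (α/(n + δ))^(1/(1−α)).
k_gold = (0.25/0.035)^(1/0.75) = 7.1429^1.3333 ≈ 13.7553
c_gold = f(k_gold) − (n + δ)·k_gold = 1.9258 − 0.035×13.7553 ≈ 1.4444

c_gold ≈ 1.44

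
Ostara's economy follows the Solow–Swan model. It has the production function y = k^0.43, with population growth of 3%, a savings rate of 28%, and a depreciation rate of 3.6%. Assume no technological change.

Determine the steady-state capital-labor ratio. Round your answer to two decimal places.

Steady state requires s·f(k) = (n + δ)·k, i.e. s·k^α = (n + δ)·k.
Rearranging, k^(1−α) = s / (n + δ).
k^0.57 = 0.28 / (0.030 + 0.036) = 0.28 / 0.066 = 4.2424
k* = 4.2424^(1/0.57) ≈ 12.6204

k* ≈ 12.62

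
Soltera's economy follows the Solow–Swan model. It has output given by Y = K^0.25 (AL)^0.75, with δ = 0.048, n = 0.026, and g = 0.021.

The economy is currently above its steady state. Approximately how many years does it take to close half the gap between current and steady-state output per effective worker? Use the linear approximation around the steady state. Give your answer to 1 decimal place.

Near the steady state the convergence rate is λ = (1 − α)(n + g + δ).
λ = (1 − 0.25) × 0.095 = 0.75 × 0.095 = 0.07125
Half-life = ln 2 / λ = 0.6931 / 0.07125 ≈ 9.73 years

half-life ≈ 9.7 years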